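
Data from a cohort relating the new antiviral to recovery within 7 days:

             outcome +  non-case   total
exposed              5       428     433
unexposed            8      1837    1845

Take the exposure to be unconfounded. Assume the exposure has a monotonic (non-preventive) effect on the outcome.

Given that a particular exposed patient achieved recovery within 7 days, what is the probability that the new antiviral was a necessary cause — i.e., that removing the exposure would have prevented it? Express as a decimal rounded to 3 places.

p₁ = P(outcome | exposed) = 5/433 = 0.011547
p₀ = P(outcome | unexposed) = 8/1845 = 0.004336
Under exogeneity and monotonicity, PN = (p₁ − p₀) / p₁.
PN = (0.011547 − 0.004336) / 0.011547 = 0.0072113 / 0.011547 ≈ 0.6245

PN ≈ 0.624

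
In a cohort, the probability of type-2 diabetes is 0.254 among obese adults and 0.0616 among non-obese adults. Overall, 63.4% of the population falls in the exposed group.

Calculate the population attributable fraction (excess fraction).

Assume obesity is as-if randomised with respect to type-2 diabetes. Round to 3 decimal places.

PAF ≈ 0.664

Let p₁ = 0.254, p₀ = 0.0616.
Overall risk P(Y=1) = π·p₁ + (1−π)·p₀ = 0.634×0.254 + 0.366×0.0616 = 0.18358.
Under exogeneity, PAF = [P(Y=1) − p₀] / P(Y=1).
PAF = (0.18358 − 0.0616) / 0.18358 ≈ 0.6645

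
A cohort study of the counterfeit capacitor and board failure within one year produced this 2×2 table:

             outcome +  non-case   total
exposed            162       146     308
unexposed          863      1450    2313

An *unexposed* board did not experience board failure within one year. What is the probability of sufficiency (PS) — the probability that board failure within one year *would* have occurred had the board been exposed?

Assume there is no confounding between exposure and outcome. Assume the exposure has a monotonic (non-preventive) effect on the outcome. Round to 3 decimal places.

p₁ = P(outcome | exposed) = 162/308 = 0.52597
p₀ = P(outcome | unexposed) = 863/2313 = 0.37311
Under exogeneity and monotonicity, PS = (p₁ − p₀)/(1 − p₀).
PS = (0.52597 − 0.37311) / 0.62689 ≈ 0.2438

PS ≈ 0.244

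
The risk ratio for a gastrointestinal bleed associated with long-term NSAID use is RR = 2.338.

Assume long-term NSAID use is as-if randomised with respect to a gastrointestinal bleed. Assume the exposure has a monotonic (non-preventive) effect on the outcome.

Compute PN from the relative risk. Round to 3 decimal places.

Under exogeneity and monotonicity, PN = (RR − 1) / RR = 1 − 1/RR.
PN = (2.338 − 1) / 2.338 = 1.338 / 2.338 ≈ 0.5723

PN ≈ 0.572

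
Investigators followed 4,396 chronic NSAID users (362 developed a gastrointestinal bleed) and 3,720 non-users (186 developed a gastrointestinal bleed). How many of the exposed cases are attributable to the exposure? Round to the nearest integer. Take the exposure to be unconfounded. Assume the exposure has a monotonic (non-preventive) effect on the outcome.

p₁ = P(outcome | exposed) = 362/4396 = 0.082348
p₀ = P(outcome | unexposed) = 186/3720 = 0.05
PN = (p₁ − p₀)/p₁ = (0.082348 − 0.05) / 0.082348 ≈ 0.39282.
Attributable cases ≈ PN × (exposed cases) = 0.39282 × 362 ≈ 142.20.

about 142 cases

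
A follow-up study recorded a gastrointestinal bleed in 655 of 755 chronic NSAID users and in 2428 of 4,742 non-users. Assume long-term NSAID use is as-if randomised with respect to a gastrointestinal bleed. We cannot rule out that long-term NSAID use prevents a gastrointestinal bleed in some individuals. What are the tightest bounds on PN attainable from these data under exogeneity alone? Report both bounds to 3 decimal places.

p₁ = P(outcome | exposed) = 655/755 = 0.86755
p₀ = P(outcome | unexposed) = 2428/4742 = 0.51202
Under exogeneity alone the bounds on PN are max{0,(p₁−p₀)/p₁} ≤ PN ≤ min{1,(1−p₀)/p₁}.
  lower = (p₁ − p₀)/p₁ = 0.35553 / 0.86755 ≈ 0.4098
  upper = min{1, (1 − p₀)/p₁} = 0.48798 / 0.86755 ≈ 0.5625

0.410 ≤ PN ≤ 0.562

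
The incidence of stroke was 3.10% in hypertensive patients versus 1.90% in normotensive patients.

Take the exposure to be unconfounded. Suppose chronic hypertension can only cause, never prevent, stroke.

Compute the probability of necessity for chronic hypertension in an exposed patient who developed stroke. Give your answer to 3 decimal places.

PN ≈ 0.387

p₁ = 0.031, p₀ = 0.019.
Under exogeneity and monotonicity, PN = (p₁ − p₀) / p₁.
PN = (0.031 − 0.019) / 0.031 = 0.012 / 0.031 ≈ 0.3871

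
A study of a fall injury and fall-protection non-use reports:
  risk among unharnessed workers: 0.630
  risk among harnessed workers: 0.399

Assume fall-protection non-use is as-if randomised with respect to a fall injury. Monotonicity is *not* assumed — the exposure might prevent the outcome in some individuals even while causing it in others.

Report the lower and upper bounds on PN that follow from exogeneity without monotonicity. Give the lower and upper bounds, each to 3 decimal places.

0.367 ≤ PN ≤ 0.954

Let p₁ = 0.63, p₀ = 0.399.
Under exogeneity alone the bounds on PN are max{0,(p₁−p₀)/p₁} ≤ PN ≤ min{1,(1−p₀)/p₁}.
  lower = (p₁ − p₀)/p₁ = 0.231 / 0.63 ≈ 0.3667
  upper = min{1, (1 − p₀)/p₁} = 0.601 / 0.63 ≈ 0.9540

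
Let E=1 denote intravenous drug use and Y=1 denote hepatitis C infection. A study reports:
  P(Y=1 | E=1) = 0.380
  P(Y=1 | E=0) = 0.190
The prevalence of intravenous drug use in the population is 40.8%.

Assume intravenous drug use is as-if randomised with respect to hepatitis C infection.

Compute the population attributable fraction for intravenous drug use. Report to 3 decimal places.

PAF ≈ 0.290

Let p₁ = 0.38, p₀ = 0.19.
Overall risk P(Y=1) = π·p₁ + (1−π)·p₀ = 0.408×0.38 + 0.592×0.19 = 0.26752.
Under exogeneity, PAF = [P(Y=1) − p₀] / P(Y=1).
PAF = (0.26752 − 0.19) / 0.26752 ≈ 0.2898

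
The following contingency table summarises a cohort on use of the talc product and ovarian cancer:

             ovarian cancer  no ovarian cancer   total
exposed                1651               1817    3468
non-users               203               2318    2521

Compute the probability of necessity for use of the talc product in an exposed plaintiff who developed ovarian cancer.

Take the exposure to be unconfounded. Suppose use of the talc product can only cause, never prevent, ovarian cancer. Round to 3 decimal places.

p₁ = P(outcome | exposed) = 1651/3468 = 0.47607
p₀ = P(outcome | unexposed) = 203/2521 = 0.080524
Under exogeneity and monotonicity, PN = (p₁ − p₀) / p₁.
PN = (0.47607 − 0.080524) / 0.47607 = 0.39554 / 0.47607 ≈ 0.8309

PN ≈ 0.831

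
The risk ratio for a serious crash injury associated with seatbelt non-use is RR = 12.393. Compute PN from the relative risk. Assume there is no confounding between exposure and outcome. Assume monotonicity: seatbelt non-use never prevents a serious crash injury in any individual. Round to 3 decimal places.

Under exogeneity and monotonicity, PN = (RR − 1) / RR = 1 − 1/RR.
PN = (12.393 − 1) / 12.393 = 11.39 / 12.393 ≈ 0.9193

PN ≈ 0.919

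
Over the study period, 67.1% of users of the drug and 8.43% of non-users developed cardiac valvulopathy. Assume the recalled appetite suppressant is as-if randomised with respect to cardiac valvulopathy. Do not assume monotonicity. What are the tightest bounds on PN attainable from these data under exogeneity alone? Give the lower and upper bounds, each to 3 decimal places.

0.874 ≤ PN ≤ 1.000

p₁ = 0.671, p₀ = 0.0843.
Under exogeneity alone the bounds on PN are max{0,(p₁−p₀)/p₁} ≤ PN ≤ min{1,(1−p₀)/p₁}.
  lower = (p₁ − p₀)/p₁ = 0.5867 / 0.671 ≈ 0.8744
  upper = min{1, (1 − p₀)/p₁} = 0.9157 / 0.671 ≈ 1.3647 → capped at 1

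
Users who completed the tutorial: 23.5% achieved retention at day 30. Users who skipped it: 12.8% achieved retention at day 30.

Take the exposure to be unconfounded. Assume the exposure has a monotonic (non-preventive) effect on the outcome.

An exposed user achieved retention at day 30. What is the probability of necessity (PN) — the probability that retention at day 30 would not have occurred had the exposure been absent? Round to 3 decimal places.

p₁ = 0.235, p₀ = 0.128.
Under exogeneity and monotonicity, PN = (p₁ − p₀) / p₁.
PN = (0.235 − 0.128) / 0.235 = 0.107 / 0.235 ≈ 0.4553

PN ≈ 0.455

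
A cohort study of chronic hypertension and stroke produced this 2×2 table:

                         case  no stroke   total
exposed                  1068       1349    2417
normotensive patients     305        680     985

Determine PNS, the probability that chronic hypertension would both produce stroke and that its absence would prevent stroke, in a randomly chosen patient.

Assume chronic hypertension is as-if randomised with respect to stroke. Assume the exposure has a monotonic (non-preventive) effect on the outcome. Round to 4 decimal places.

p₁ = P(outcome | exposed) = 1068/2417 = 0.44187
p₀ = P(outcome | unexposed) = 305/985 = 0.30964
Under exogeneity and monotonicity, PNS = p₁ − p₀.
PNS = 0.44187 − 0.30964 = 0.13223

PNS ≈ 0.1322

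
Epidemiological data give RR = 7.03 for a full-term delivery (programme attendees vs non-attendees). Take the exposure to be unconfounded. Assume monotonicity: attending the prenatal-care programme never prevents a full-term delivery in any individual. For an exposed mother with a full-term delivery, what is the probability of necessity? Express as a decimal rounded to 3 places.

Under exogeneity and monotonicity, PN = (RR − 1) / RR = 1 − 1/RR.
PN = (7.03 − 1) / 7.03 = 6.03 / 7.03 ≈ 0.8578

PN ≈ 0.858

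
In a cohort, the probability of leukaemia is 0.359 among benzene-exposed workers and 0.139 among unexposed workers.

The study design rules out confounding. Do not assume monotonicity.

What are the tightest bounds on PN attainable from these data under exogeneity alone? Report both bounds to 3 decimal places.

Let p₁ = 0.359, p₀ = 0.139.
Under exogeneity alone the bounds on PN are max{0,(p₁−p₀)/p₁} ≤ PN ≤ min{1,(1−p₀)/p₁}.
  lower = (p₁ − p₀)/p₁ = 0.22 / 0.359 ≈ 0.6128
  upper = min{1, (1 − p₀)/p₁} = 0.861 / 0.359 ≈ 2.3983 → capped at 1

0.613 ≤ PN ≤ 1.000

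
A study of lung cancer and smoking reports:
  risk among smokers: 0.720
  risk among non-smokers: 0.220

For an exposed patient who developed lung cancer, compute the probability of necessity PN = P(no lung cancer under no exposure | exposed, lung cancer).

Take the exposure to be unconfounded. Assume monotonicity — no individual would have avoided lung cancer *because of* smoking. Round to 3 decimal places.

Let p₁ = 0.72, p₀ = 0.22.
Under exogeneity and monotonicity, PN = (p₁ − p₀) / p₁.
PN = (0.72 − 0.22) / 0.72 = 0.5 / 0.72 ≈ 0.6944

PN ≈ 0.694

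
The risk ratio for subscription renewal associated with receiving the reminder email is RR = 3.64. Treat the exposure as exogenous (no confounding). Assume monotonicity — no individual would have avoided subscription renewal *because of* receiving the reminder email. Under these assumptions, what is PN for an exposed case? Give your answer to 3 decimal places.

Under exogeneity and monotonicity, PN = (RR − 1) / RR = 1 − 1/RR.
PN = (3.64 − 1) / 3.64 = 2.64 / 3.64 ≈ 0.7253

PN ≈ 0.725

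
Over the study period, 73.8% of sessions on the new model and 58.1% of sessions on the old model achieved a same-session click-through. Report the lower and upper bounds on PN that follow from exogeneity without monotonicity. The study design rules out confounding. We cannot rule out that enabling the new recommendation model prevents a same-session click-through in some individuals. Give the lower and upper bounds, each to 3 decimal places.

0.213 ≤ PN ≤ 0.568

p₁ = 0.738, p₀ = 0.581.
Under exogeneity alone the bounds on PN are max{0,(p₁−p₀)/p₁} ≤ PN ≤ min{1,(1−p₀)/p₁}.
  lower = (p₁ − p₀)/p₁ = 0.157 / 0.738 ≈ 0.2127
  upper = min{1, (1 − p₀)/p₁} = 0.419 / 0.738 ≈ 0.5678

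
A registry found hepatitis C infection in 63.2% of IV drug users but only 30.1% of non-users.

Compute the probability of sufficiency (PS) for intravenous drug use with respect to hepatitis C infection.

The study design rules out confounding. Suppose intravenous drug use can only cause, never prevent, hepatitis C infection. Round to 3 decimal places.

PS ≈ 0.474

p₁ = 0.632, p₀ = 0.301.
Under exogeneity and monotonicity, PS = (p₁ − p₀) / (1 − p₀).
PS = (0.632 − 0.301) / (1 − 0.301) = 0.331 / 0.699 ≈ 0.4735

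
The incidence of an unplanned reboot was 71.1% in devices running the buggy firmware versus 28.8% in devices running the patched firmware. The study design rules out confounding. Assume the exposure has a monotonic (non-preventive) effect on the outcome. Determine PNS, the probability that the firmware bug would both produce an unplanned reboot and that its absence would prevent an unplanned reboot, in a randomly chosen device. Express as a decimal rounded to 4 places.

PNS ≈ 0.4230

p₁ = 0.711, p₀ = 0.288.
Under exogeneity and monotonicity, PNS = p₁ − p₀.
PNS = 0.711 − 0.288 = 0.423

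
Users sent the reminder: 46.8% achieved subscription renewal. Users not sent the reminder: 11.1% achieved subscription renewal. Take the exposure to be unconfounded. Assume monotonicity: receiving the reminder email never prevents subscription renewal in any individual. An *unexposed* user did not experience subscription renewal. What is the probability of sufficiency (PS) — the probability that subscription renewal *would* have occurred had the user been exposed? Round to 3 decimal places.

p₁ = 0.468, p₀ = 0.111.
Under exogeneity and monotonicity, PS = (p₁ − p₀) / (1 − p₀).
PS = (0.468 − 0.111) / (1 − 0.111) = 0.357 / 0.889 ≈ 0.4016

PS ≈ 0.402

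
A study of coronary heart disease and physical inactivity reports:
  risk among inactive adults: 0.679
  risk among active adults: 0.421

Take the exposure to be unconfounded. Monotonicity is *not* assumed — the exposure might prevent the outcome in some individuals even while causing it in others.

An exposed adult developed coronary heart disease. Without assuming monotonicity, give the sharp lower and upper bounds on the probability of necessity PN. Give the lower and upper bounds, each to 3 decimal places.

0.380 ≤ PN ≤ 0.853

Let p₁ = 0.679, p₀ = 0.421.
Under exogeneity alone the bounds on PN are max{0,(p₁−p₀)/p₁} ≤ PN ≤ min{1,(1−p₀)/p₁}.
  lower = (p₁ − p₀)/p₁ = 0.258 / 0.679 ≈ 0.3800
  upper = min{1, (1 − p₀)/p₁} = 0.579 / 0.679 ≈ 0.8527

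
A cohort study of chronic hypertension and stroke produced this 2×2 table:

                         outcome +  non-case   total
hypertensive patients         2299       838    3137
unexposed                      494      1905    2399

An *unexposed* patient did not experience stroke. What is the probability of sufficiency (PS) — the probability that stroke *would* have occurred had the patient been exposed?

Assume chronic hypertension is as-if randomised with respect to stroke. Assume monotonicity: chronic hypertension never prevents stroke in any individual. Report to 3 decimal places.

p₁ = P(outcome | exposed) = 2299/3137 = 0.73287
p₀ = P(outcome | unexposed) = 494/2399 = 0.20592
Under exogeneity and monotonicity, PS = (p₁ − p₀) / (1 − p₀).
PS = (0.73287 − 0.20592) / (1 − 0.20592) = 0.52695 / 0.79408 ≈ 0.6636

PS ≈ 0.664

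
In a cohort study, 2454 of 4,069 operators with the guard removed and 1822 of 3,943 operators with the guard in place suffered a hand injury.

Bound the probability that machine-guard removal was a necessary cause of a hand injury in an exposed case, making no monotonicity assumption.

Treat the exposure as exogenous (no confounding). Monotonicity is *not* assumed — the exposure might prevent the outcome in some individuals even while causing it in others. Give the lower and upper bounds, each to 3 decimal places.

0.234 ≤ PN ≤ 0.892

p₁ = P(outcome | exposed) = 2454/4069 = 0.6031
p₀ = P(outcome | unexposed) = 1822/3943 = 0.46208
Under exogeneity alone the bounds on PN are max{0,(p₁−p₀)/p₁} ≤ PN ≤ min{1,(1−p₀)/p₁}.
  lower = (p₁ − p₀)/p₁ = 0.14101 / 0.6031 ≈ 0.2338
  upper = min{1, (1 − p₀)/p₁} = 0.53792 / 0.6031 ≈ 0.8919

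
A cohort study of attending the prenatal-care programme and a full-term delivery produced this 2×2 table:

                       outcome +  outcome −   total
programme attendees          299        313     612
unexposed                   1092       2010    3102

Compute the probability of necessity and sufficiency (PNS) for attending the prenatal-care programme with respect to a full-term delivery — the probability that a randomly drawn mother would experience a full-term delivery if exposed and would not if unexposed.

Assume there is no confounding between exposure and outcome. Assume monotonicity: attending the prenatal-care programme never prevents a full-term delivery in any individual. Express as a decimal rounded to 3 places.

p₁ = P(outcome | exposed) = 299/612 = 0.48856
p₀ = P(outcome | unexposed) = 1092/3102 = 0.35203
Under exogeneity and monotonicity, PNS = p₁ − p₀.
PNS = 0.48856 − 0.35203 = 0.13653

PNS ≈ 0.137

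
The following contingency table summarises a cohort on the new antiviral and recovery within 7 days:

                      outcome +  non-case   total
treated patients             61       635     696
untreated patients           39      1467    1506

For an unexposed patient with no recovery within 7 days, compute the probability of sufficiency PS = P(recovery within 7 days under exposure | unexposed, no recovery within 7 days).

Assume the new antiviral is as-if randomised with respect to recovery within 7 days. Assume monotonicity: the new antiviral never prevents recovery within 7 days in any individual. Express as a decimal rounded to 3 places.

PS ≈ 0.063

p₁ = P(outcome | exposed) = 61/696 = 0.087644
p₀ = P(outcome | unexposed) = 39/1506 = 0.025896
Under exogeneity and monotonicity, PS = (p₁ − p₀) / (1 − p₀).
PS = (0.087644 − 0.025896) / (1 − 0.025896) = 0.061747 / 0.9741 ≈ 0.0634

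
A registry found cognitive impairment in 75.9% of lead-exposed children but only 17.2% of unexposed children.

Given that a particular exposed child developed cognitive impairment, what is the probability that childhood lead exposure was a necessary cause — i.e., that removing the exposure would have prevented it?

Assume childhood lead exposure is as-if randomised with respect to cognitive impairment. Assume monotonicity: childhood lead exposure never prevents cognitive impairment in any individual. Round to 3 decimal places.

p₁ = 0.759, p₀ = 0.172.
Under exogeneity and monotonicity, PN = (p₁ − p₀) / p₁.
PN = (0.759 − 0.172) / 0.759 = 0.587 / 0.759 ≈ 0.7734

PN ≈ 0.773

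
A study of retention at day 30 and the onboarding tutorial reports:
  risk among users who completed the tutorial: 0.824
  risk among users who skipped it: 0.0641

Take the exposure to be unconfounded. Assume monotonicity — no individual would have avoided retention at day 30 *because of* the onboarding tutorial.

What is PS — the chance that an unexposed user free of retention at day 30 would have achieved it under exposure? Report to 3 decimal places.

PS ≈ 0.812

Let p₁ = 0.824, p₀ = 0.0641.
Under exogeneity and monotonicity, PS = (p₁ − p₀) / (1 − p₀).
PS = (0.824 − 0.0641) / (1 − 0.0641) = 0.7599 / 0.9359 ≈ 0.8119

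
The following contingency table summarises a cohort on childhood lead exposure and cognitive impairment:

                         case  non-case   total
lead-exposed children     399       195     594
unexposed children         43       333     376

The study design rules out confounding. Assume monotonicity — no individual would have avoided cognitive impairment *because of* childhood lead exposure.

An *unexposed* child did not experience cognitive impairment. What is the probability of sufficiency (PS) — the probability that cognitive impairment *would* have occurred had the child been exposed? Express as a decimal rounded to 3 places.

p₁ = P(outcome | exposed) = 399/594 = 0.67172
p₀ = P(outcome | unexposed) = 43/376 = 0.11436
Under exogeneity and monotonicity, PS = (p₁ − p₀) / (1 − p₀).
PS = (0.67172 − 0.11436) / (1 − 0.11436) = 0.55736 / 0.88564 ≈ 0.6293

PS ≈ 0.629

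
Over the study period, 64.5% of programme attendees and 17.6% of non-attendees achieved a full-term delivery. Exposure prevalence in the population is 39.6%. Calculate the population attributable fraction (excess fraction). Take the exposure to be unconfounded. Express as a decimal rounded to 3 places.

p₁ = 0.645, p₀ = 0.176.
Overall risk P(Y=1) = π·p₁ + (1−π)·p₀ = 0.396×0.645 + 0.604×0.176 = 0.36172.
Under exogeneity, PAF = [P(Y=1) − p₀] / P(Y=1).
PAF = (0.36172 − 0.176) / 0.36172 ≈ 0.5134

PAF ≈ 0.513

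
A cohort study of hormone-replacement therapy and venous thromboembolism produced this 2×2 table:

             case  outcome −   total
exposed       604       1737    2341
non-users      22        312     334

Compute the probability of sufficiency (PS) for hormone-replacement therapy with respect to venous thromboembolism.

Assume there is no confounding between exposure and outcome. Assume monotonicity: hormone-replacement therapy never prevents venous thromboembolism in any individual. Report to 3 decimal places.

p₁ = P(outcome | exposed) = 604/2341 = 0.25801
p₀ = P(outcome | unexposed) = 22/334 = 0.065868
Under exogeneity and monotonicity, PS = (p₁ − p₀)/(1 − p₀).
PS = (0.25801 − 0.065868) / 0.93413 ≈ 0.2057

PS ≈ 0.206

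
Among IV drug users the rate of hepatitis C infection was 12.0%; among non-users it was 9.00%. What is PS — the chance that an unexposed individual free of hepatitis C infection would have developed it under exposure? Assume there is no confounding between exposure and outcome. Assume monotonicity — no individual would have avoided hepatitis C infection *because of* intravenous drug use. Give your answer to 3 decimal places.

PS ≈ 0.033

p₁ = 0.12, p₀ = 0.09.
Under exogeneity and monotonicity, PS = (p₁ − p₀) / (1 − p₀).
PS = (0.12 − 0.09) / (1 − 0.09) = 0.03 / 0.91 ≈ 0.0330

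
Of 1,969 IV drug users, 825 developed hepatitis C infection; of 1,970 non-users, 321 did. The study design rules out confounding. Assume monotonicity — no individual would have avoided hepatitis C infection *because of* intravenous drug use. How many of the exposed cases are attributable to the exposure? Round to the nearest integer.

p₁ = P(outcome | exposed) = 825/1969 = 0.41899
p₀ = P(outcome | unexposed) = 321/1970 = 0.16294
PN = (p₁ − p₀)/p₁ = (0.41899 − 0.16294) / 0.41899 ≈ 0.61111.
Attributable cases ≈ PN × (exposed cases) = 0.61111 × 825 ≈ 504.16.

about 504 cases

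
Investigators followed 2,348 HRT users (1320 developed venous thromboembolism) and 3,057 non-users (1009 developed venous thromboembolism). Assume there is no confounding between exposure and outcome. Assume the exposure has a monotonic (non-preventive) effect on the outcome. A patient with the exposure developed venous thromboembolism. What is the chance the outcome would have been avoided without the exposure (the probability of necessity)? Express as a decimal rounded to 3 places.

PN ≈ 0.413

p₁ = P(outcome | exposed) = 1320/2348 = 0.56218
p₀ = P(outcome | unexposed) = 1009/3057 = 0.33006
Under exogeneity and monotonicity, PN = (p₁ − p₀) / p₁.
PN = (0.56218 − 0.33006) / 0.56218 = 0.23212 / 0.56218 ≈ 0.4129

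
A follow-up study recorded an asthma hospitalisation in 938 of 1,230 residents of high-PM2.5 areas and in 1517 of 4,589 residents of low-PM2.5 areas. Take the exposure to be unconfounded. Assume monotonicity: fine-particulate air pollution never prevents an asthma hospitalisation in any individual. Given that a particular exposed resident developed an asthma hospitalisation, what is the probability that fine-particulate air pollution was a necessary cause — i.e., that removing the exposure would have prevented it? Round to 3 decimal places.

p₁ = P(outcome | exposed) = 938/1230 = 0.7626
p₀ = P(outcome | unexposed) = 1517/4589 = 0.33057
Under exogeneity and monotonicity, PN = (p₁ − p₀) / p₁.
PN = (0.7626 − 0.33057) / 0.7626 = 0.43203 / 0.7626 ≈ 0.5665

PN ≈ 0.567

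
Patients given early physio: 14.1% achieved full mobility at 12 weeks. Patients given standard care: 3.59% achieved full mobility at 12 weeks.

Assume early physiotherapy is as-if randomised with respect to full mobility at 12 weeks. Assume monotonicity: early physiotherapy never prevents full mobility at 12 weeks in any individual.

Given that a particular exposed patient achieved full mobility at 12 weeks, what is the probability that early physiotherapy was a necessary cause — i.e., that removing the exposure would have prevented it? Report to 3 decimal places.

p₁ = 0.141, p₀ = 0.0359.
Under exogeneity and monotonicity, PN = (p₁ − p₀) / p₁.
PN = (0.141 − 0.0359) / 0.141 = 0.1051 / 0.141 ≈ 0.7454

PN ≈ 0.745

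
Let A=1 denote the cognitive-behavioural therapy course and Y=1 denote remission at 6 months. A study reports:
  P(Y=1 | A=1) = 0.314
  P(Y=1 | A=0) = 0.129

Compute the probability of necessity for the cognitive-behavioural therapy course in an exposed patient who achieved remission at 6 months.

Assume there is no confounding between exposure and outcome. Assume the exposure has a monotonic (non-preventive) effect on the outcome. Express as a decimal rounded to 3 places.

PN ≈ 0.589

Let p₁ = 0.314, p₀ = 0.129.
Under exogeneity and monotonicity, PN = (p₁ − p₀) / p₁.
PN = (0.314 − 0.129) / 0.314 = 0.185 / 0.314 ≈ 0.5892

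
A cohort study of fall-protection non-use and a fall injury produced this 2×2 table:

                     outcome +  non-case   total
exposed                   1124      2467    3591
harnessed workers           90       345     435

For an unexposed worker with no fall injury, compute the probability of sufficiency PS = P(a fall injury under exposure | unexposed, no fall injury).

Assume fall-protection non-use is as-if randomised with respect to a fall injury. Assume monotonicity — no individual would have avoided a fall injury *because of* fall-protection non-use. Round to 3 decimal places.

PS ≈ 0.134

p₁ = P(outcome | exposed) = 1124/3591 = 0.313
p₀ = P(outcome | unexposed) = 90/435 = 0.2069
Under exogeneity and monotonicity, PS = (p₁ − p₀)/(1 − p₀).
PS = (0.313 − 0.2069) / 0.7931 ≈ 0.1338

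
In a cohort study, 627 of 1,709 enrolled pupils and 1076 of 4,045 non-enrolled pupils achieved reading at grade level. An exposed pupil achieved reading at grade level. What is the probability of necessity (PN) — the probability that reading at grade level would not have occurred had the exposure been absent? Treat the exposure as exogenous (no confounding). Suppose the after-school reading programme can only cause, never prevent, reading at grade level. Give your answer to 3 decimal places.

PN ≈ 0.275

p₁ = P(outcome | exposed) = 627/1709 = 0.36688
p₀ = P(outcome | unexposed) = 1076/4045 = 0.26601
Under exogeneity and monotonicity, PN = (p₁ − p₀) / p₁.
PN = (0.36688 − 0.26601) / 0.36688 = 0.10087 / 0.36688 ≈ 0.2749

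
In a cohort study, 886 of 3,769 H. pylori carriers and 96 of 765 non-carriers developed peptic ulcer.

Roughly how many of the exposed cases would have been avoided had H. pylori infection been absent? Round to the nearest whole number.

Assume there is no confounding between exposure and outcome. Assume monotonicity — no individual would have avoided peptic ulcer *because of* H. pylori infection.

p₁ = P(outcome | exposed) = 886/3769 = 0.23508
p₀ = P(outcome | unexposed) = 96/765 = 0.12549
PN = (p₁ − p₀)/p₁ = (0.23508 − 0.12549) / 0.23508 ≈ 0.46617.
Attributable cases ≈ PN × (exposed cases) = 0.46617 × 886 ≈ 413.03.

about 413 cases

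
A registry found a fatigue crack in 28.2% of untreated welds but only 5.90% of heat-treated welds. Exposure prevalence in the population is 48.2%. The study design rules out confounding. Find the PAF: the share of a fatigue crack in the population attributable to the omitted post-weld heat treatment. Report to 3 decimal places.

PAF ≈ 0.646

p₁ = 0.282, p₀ = 0.059.
Overall risk P(Y=1) = π·p₁ + (1−π)·p₀ = 0.482×0.282 + 0.518×0.059 = 0.16649.
Under exogeneity, PAF = [P(Y=1) − p₀] / P(Y=1).
PAF = (0.16649 − 0.059) / 0.16649 ≈ 0.6456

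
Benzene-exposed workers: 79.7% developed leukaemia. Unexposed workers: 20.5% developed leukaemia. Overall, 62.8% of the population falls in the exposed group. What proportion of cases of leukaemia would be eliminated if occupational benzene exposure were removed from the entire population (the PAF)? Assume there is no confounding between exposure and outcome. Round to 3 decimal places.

PAF ≈ 0.645

p₁ = 0.797, p₀ = 0.205.
Overall risk P(Y=1) = π·p₁ + (1−π)·p₀ = 0.628×0.797 + 0.372×0.205 = 0.57678.
Under exogeneity, PAF = [P(Y=1) − p₀] / P(Y=1).
PAF = (0.57678 − 0.205) / 0.57678 ≈ 0.6446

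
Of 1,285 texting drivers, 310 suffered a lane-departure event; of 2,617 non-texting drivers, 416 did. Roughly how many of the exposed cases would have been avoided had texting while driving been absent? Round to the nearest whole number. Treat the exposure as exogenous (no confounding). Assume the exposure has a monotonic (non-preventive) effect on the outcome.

p₁ = P(outcome | exposed) = 310/1285 = 0.24125
p₀ = P(outcome | unexposed) = 416/2617 = 0.15896
PN = (p₁ − p₀)/p₁ = (0.24125 − 0.15896) / 0.24125 ≈ 0.34108.
Attributable cases ≈ PN × (exposed cases) = 0.34108 × 310 ≈ 105.74.

about 106 cases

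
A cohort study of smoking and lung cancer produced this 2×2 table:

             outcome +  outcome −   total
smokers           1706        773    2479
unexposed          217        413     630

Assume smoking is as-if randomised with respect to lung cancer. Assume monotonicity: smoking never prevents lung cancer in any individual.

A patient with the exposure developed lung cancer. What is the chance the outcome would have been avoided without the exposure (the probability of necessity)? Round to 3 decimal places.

p₁ = P(outcome | exposed) = 1706/2479 = 0.68818
p₀ = P(outcome | unexposed) = 217/630 = 0.34444
Under exogeneity and monotonicity, PN = (p₁ − p₀)/p₁.
PN = (0.68818 − 0.34444) / 0.68818 ≈ 0.4995

PN ≈ 0.499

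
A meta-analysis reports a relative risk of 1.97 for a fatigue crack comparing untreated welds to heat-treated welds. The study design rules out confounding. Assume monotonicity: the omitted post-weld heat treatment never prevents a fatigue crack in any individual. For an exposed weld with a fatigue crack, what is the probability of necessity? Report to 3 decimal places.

PN ≈ 0.492

Under exogeneity and monotonicity, PN = (RR − 1) / RR = 1 − 1/RR.
PN = (1.97 − 1) / 1.97 = 0.97 / 1.97 ≈ 0.4924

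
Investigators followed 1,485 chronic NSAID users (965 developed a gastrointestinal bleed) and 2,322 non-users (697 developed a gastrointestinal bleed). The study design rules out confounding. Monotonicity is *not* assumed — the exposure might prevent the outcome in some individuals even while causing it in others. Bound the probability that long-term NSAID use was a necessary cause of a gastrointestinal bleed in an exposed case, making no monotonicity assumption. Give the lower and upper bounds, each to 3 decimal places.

p₁ = P(outcome | exposed) = 965/1485 = 0.64983
p₀ = P(outcome | unexposed) = 697/2322 = 0.30017
Under exogeneity alone the bounds on PN are max{0,(p₁−p₀)/p₁} ≤ PN ≤ min{1,(1−p₀)/p₁}.
  lower = (p₁ − p₀)/p₁ = 0.34966 / 0.64983 ≈ 0.5381
  upper = min{1, (1 − p₀)/p₁} = 0.69983 / 0.64983 ≈ 1.0769 → capped at 1

0.538 ≤ PN ≤ 1.000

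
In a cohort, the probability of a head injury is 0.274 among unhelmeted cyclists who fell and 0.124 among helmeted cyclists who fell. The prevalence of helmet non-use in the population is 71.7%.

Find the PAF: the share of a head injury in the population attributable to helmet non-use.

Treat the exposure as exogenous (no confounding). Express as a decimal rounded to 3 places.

Let p₁ = 0.274, p₀ = 0.124.
Overall risk P(Y=1) = π·p₁ + (1−π)·p₀ = 0.717×0.274 + 0.283×0.124 = 0.23155.
Under exogeneity, PAF = [P(Y=1) − p₀] / P(Y=1).
PAF = (0.23155 − 0.124) / 0.23155 ≈ 0.4645

PAF ≈ 0.464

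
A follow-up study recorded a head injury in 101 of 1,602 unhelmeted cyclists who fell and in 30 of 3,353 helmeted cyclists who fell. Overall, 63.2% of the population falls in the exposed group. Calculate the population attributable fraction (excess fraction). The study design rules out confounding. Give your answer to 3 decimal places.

p₁ = P(outcome | exposed) = 101/1602 = 0.063046
p₀ = P(outcome | unexposed) = 30/3353 = 0.0089472
Overall risk P(Y=1) = π·p₁ + (1−π)·p₀ = 0.632×0.063046 + 0.368×0.0089472 = 0.043138.
Under exogeneity, PAF = [P(Y=1) − p₀] / P(Y=1).
PAF = (0.043138 − 0.0089472) / 0.043138 ≈ 0.7926

PAF ≈ 0.793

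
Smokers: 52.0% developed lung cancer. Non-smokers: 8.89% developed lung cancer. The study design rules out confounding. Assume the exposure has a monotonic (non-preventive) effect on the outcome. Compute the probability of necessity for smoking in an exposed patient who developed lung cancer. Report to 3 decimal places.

PN ≈ 0.829

p₁ = 0.52, p₀ = 0.0889.
Under exogeneity and monotonicity, PN = (p₁ − p₀) / p₁.
PN = (0.52 − 0.0889) / 0.52 = 0.4311 / 0.52 ≈ 0.8290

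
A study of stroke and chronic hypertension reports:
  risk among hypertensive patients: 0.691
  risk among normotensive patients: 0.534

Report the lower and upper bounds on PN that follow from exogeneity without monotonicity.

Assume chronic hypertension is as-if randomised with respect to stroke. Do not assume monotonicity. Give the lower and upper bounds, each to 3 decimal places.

Let p₁ = 0.691, p₀ = 0.534.
Under exogeneity alone the bounds on PN are max{0,(p₁−p₀)/p₁} ≤ PN ≤ min{1,(1−p₀)/p₁}.
  lower = (p₁ − p₀)/p₁ = 0.157 / 0.691 ≈ 0.2272
  upper = min{1, (1 − p₀)/p₁} = 0.466 / 0.691 ≈ 0.6744

0.227 ≤ PN ≤ 0.674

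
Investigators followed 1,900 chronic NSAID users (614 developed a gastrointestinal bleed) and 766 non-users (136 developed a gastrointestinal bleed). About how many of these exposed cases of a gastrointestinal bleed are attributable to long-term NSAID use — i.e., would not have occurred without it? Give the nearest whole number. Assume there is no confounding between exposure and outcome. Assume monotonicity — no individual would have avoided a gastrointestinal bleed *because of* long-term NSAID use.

p₁ = P(outcome | exposed) = 614/1900 = 0.32316
p₀ = P(outcome | unexposed) = 136/766 = 0.17755
PN = (p₁ − p₀)/p₁ = (0.32316 − 0.17755) / 0.32316 ≈ 0.45059.
Attributable cases ≈ PN × (exposed cases) = 0.45059 × 614 ≈ 276.66.

about 277 cases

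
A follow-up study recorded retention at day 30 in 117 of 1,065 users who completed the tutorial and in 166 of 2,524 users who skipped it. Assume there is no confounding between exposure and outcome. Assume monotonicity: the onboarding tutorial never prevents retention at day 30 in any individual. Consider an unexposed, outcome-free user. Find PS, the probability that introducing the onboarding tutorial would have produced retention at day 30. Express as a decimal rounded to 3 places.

p₁ = P(outcome | exposed) = 117/1065 = 0.10986
p₀ = P(outcome | unexposed) = 166/2524 = 0.065769
Under exogeneity and monotonicity, PS = (p₁ − p₀) / (1 − p₀).
PS = (0.10986 − 0.065769) / (1 − 0.065769) = 0.044091 / 0.93423 ≈ 0.0472

PS ≈ 0.047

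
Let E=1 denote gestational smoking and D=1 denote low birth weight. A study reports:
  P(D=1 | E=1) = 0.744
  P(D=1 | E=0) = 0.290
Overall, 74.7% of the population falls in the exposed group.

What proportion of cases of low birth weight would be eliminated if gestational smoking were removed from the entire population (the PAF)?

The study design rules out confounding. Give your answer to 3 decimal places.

PAF ≈ 0.539

Let p₁ = 0.744, p₀ = 0.29.
Overall risk P(Y=1) = π·p₁ + (1−π)·p₀ = 0.747×0.744 + 0.253×0.29 = 0.62914.
Under exogeneity, PAF = [P(Y=1) − p₀] / P(Y=1).
PAF = (0.62914 − 0.29) / 0.62914 ≈ 0.5391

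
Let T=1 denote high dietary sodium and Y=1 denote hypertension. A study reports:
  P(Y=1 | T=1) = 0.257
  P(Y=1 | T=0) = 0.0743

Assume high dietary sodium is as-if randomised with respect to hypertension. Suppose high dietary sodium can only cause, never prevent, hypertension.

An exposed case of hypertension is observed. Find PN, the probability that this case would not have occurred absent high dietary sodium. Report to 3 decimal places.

Let p₁ = 0.257, p₀ = 0.0743.
Under exogeneity and monotonicity, PN = (p₁ − p₀) / p₁.
PN = (0.257 − 0.0743) / 0.257 = 0.1827 / 0.257 ≈ 0.7109

PN ≈ 0.711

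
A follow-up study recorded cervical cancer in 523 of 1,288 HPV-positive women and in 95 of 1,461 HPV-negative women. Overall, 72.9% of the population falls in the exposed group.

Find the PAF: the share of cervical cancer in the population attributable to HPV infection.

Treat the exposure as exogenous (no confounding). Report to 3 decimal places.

PAF ≈ 0.793

p₁ = P(outcome | exposed) = 523/1288 = 0.40606
p₀ = P(outcome | unexposed) = 95/1461 = 0.065024
Overall risk P(Y=1) = π·p₁ + (1−π)·p₀ = 0.729×0.40606 + 0.271×0.065024 = 0.31364.
Under exogeneity, PAF = [P(Y=1) − p₀] / P(Y=1).
PAF = (0.31364 − 0.065024) / 0.31364 ≈ 0.7927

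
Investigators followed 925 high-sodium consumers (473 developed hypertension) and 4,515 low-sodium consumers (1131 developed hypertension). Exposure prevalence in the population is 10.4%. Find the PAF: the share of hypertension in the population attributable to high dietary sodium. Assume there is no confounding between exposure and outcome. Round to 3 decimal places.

p₁ = P(outcome | exposed) = 473/925 = 0.51135
p₀ = P(outcome | unexposed) = 1131/4515 = 0.2505
Overall risk P(Y=1) = π·p₁ + (1−π)·p₀ = 0.104×0.51135 + 0.896×0.2505 = 0.27763.
Under exogeneity, PAF = [P(Y=1) − p₀] / P(Y=1).
PAF = (0.27763 − 0.2505) / 0.27763 ≈ 0.0977

PAF ≈ 0.098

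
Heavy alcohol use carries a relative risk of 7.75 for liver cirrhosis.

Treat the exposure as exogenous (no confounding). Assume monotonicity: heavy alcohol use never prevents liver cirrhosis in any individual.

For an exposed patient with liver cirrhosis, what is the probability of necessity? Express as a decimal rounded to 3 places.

Under exogeneity and monotonicity, PN = (RR − 1) / RR = 1 − 1/RR.
PN = (7.75 − 1) / 7.75 = 6.75 / 7.75 ≈ 0.8710

PN ≈ 0.871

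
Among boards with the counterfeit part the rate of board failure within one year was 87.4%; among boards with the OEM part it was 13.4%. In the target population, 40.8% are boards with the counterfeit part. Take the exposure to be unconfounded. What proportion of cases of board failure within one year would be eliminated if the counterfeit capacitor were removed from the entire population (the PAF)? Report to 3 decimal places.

p₁ = 0.874, p₀ = 0.134.
Overall risk P(Y=1) = π·p₁ + (1−π)·p₀ = 0.408×0.874 + 0.592×0.134 = 0.43592.
Under exogeneity, PAF = [P(Y=1) − p₀] / P(Y=1).
PAF = (0.43592 − 0.134) / 0.43592 ≈ 0.6926

PAF ≈ 0.693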